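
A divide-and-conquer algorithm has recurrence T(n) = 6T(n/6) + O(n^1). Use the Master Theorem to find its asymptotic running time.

Master Theorem for T(n) = 6T(n/6) + O(n^1):

a = 6, b = 6, c = 1
log_b(a) = log_6(6) = 1.0000

Case 2: c = 1 = log_6(6) = 1.0000
T(n) = O(n^1 log n) = O(n log n)

For T(n) = 6T(n/6) + O(n^1): log_6(6) = 1.0000. This is Case 2 of the Master Theorem (c = log_b(a), equal work at all levels), giving O(n log n).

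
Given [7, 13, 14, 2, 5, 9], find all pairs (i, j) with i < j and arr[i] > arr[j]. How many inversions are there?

Finding inversions in [7, 13, 14, 2, 5, 9]:

(0, 3): arr[0]=7 > arr[3]=2
(0, 4): arr[0]=7 > arr[4]=5
(1, 3): arr[1]=13 > arr[3]=2
(1, 4): arr[1]=13 > arr[4]=5
(1, 5): arr[1]=13 > arr[5]=9
(2, 3): arr[2]=14 > arr[3]=2
(2, 4): arr[2]=14 > arr[4]=5
(2, 5): arr[2]=14 > arr[5]=9

Total inversions: 8

The array has 8 inversion(s): (0,3), (0,4), (1,3), (1,4), (1,5), (2,3), (2,4), (2,5). Each pair (i,j) satisfies i < j and arr[i] > arr[j].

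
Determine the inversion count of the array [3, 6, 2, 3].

Finding inversions in [3, 6, 2, 3]:

(0, 2): arr[0]=3 > arr[2]=2
(1, 2): arr[1]=6 > arr[2]=2
(1, 3): arr[1]=6 > arr[3]=3

Total inversions: 3

The array has 3 inversion(s): (0,2), (1,2), (1,3). Each pair (i,j) satisfies i < j and arr[i] > arr[j].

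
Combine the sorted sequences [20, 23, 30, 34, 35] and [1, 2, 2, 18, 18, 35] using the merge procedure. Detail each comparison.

Merging process:

Compare 20 vs 1: take 1 from right. Merged: [1]
Compare 20 vs 2: take 2 from right. Merged: [1, 2]
Compare 20 vs 2: take 2 from right. Merged: [1, 2, 2]
Compare 20 vs 18: take 18 from right. Merged: [1, 2, 2, 18]
Compare 20 vs 18: take 18 from right. Merged: [1, 2, 2, 18, 18]
Compare 20 vs 35: take 20 from left. Merged: [1, 2, 2, 18, 18, 20]
Compare 23 vs 35: take 23 from left. Merged: [1, 2, 2, 18, 18, 20, 23]
Compare 30 vs 35: take 30 from left. Merged: [1, 2, 2, 18, 18, 20, 23, 30]
Compare 34 vs 35: take 34 from left. Merged: [1, 2, 2, 18, 18, 20, 23, 30, 34]
Compare 35 vs 35: take 35 from left. Merged: [1, 2, 2, 18, 18, 20, 23, 30, 34, 35]
Append remaining from right: [35]. Merged: [1, 2, 2, 18, 18, 20, 23, 30, 34, 35, 35]

Final merged array: [1, 2, 2, 18, 18, 20, 23, 30, 34, 35, 35]
Total comparisons: 10

The merged array is [1, 2, 2, 18, 18, 20, 23, 30, 34, 35, 35], requiring 10 comparisons. The merge step runs in O(n) time where n is the total number of elements.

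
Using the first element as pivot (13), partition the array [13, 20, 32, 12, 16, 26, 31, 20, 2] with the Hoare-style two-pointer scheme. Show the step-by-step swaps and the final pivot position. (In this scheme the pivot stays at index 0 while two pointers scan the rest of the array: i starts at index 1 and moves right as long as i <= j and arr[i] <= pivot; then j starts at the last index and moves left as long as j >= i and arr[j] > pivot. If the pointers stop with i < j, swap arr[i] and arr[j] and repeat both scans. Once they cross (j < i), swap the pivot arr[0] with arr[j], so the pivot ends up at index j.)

Hoare-style two-pointer partition with pivot = 13:

Initial array: [13, 20, 32, 12, 16, 26, 31, 20, 2]

Pointers start at i = 1, j = 8.
i stops at index 1 (arr[1]=20 > 13), j stops at index 8 (arr[8]=2 <= 13): swap arr[1] and arr[8], array becomes [13, 2, 32, 12, 16, 26, 31, 20, 20]
i stops at index 2 (arr[2]=32 > 13), j stops at index 3 (arr[3]=12 <= 13): swap arr[2] and arr[3], array becomes [13, 2, 12, 32, 16, 26, 31, 20, 20]
i ends at 3, j ends at 2: the pointers have crossed (j < i), so scanning stops.

Swap pivot arr[0] with arr[2] to place pivot at position 2: [12, 2, 13, 32, 16, 26, 31, 20, 20]
Pivot position: 2

After partitioning with pivot 13, the array becomes [12, 2, 13, 32, 16, 26, 31, 20, 20]. The pivot is placed at index 2. All elements to the left of the pivot are <= 13, and all elements to the right are > 13.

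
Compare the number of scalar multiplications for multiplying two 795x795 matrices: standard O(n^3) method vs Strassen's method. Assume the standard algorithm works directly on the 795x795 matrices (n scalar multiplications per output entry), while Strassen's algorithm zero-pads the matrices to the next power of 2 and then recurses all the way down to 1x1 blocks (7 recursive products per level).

Matrix multiplication for 795x795 matrices:

Strassen's algorithm requires power-of-2 dimensions. Pad 795x795 to 1024x1024 (next power of 2).

Standard algorithm: 795^3 = 502459875 multiplications
Strassen's algorithm: 7^(log2(1024)) = 7^10 = 282475249 multiplications
Savings: 502459875 - 282475249 = 219984626 multiplications

Standard: 502459875 multiplications (795^3). Strassen: 282475249 multiplications (7^10, after padding to 1024x1024). Strassen reduces 8 recursive multiplications to 7 at each level.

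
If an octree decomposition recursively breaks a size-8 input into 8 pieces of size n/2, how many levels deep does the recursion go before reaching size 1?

For divide and conquer with division factor 2:

Problem sizes at each level:
Level 0: 8
Level 1: 4
Level 2: 2
Level 3: 1

The root is level 0 and the size-1 base case is level 3 (the tree spans levels 0 through 3, i.e. 4 levels counting the root), so the depth is the number of divisions: log_2(8) = 3

The recursion tree depth is log_2(8) = 3. At each level, the problem size is divided by 2, so it takes 3 divisions to reduce to a base case of size 1. The algorithm makes 8 recursive calls at each level.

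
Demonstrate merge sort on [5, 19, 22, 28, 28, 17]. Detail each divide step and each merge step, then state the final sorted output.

Merge sort trace:

Split: [5, 19, 22, 28, 28, 17] -> [5, 19, 22] and [28, 28, 17]
  Split: [5, 19, 22] -> [5] and [19, 22]
    Split: [19, 22] -> [19] and [22]
    Merge: [19] + [22] -> [19, 22]
  Merge: [5] + [19, 22] -> [5, 19, 22]
  Split: [28, 28, 17] -> [28] and [28, 17]
    Split: [28, 17] -> [28] and [17]
    Merge: [28] + [17] -> [17, 28]
  Merge: [28] + [17, 28] -> [17, 28, 28]
Merge: [5, 19, 22] + [17, 28, 28] -> [5, 17, 19, 22, 28, 28]

Final sorted array: [5, 17, 19, 22, 28, 28]

The merge sort proceeds by recursively splitting the array and merging sorted halves.
After all merges, the sorted array is [5, 17, 19, 22, 28, 28].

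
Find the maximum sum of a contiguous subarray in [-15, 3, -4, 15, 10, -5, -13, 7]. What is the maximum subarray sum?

Using Kadane's algorithm on [-15, 3, -4, 15, 10, -5, -13, 7]:

Scanning through the array:
Position 1 (value 3): max_ending_here = 3, max_so_far = 3
Position 2 (value -4): max_ending_here = -1, max_so_far = 3
Position 3 (value 15): max_ending_here = 15, max_so_far = 15
Position 4 (value 10): max_ending_here = 25, max_so_far = 25
Position 5 (value -5): max_ending_here = 20, max_so_far = 25
Position 6 (value -13): max_ending_here = 7, max_so_far = 25
Position 7 (value 7): max_ending_here = 14, max_so_far = 25

Maximum subarray: [15, 10]
Maximum sum: 25

The maximum subarray is [15, 10] with sum 25. This subarray runs from index 3 to index 4.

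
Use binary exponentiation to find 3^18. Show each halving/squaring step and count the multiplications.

Computing 3^18 by squaring (build up from 3^1; each line after the first costs one multiplication):

3^1 = 3
3^2 = (3^1)^2 = 3^2 = 9
3^4 = (3^2)^2 = 9^2 = 81
3^8 = (3^4)^2 = 81^2 = 6561
3^9 = 3 * 3^8 = 3 * 6561 = 19683
3^18 = (3^9)^2 = 19683^2 = 387420489

Result: 387420489
Multiplications needed: 5 (5 lines after 3^1)

3^18 = 387420489. Using exponentiation by squaring, this requires 5 multiplications. The key idea: if the exponent is even, square the half-power; if odd, multiply by the base once.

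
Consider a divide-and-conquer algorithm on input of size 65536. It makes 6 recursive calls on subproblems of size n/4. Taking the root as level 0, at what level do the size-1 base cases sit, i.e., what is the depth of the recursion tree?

For divide and conquer with division factor 4:

Problem sizes at each level:
Level 0: 65536
Level 1: 16384
Level 2: 4096
Level 3: 1024
Level 4: 256
Level 5: 64
Level 6: 16
Level 7: 4
Level 8: 1

The root is level 0 and the size-1 base case is level 8 (the tree spans levels 0 through 8, i.e. 9 levels counting the root), so the depth is the number of divisions: log_4(65536) = 8

The recursion tree depth is log_4(65536) = 8. At each level, the problem size is divided by 4, so it takes 8 divisions to reduce to a base case of size 1. The algorithm makes 6 recursive calls at each level.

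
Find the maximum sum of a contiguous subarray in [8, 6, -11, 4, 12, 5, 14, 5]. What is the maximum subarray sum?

Using Kadane's algorithm on [8, 6, -11, 4, 12, 5, 14, 5]:

Scanning through the array:
Position 1 (value 6): max_ending_here = 14, max_so_far = 14
Position 2 (value -11): max_ending_here = 3, max_so_far = 14
Position 3 (value 4): max_ending_here = 7, max_so_far = 14
Position 4 (value 12): max_ending_here = 19, max_so_far = 19
Position 5 (value 5): max_ending_here = 24, max_so_far = 24
Position 6 (value 14): max_ending_here = 38, max_so_far = 38
Position 7 (value 5): max_ending_here = 43, max_so_far = 43

Maximum subarray: [8, 6, -11, 4, 12, 5, 14, 5]
Maximum sum: 43

The maximum subarray is [8, 6, -11, 4, 12, 5, 14, 5] with sum 43. This subarray runs from index 0 to index 7.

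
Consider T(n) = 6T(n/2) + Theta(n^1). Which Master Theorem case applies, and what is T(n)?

Master Theorem for T(n) = 6T(n/2) + O(n^1):

a = 6, b = 2, c = 1
log_b(a) = log_2(6) = 2.5850

Case 1: c = 1 < log_2(6) = 2.5850
T(n) = O(n^(log_2 6))

For T(n) = 6T(n/2) + O(n^1): log_2(6) = 2.5850. This is Case 1 of the Master Theorem (c < log_b(a), work dominated by leaves), giving O(n^(log_2 6)).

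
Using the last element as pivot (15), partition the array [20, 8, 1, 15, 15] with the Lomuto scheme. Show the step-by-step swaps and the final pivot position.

Lomuto partition with pivot = 15:

Initial array: [20, 8, 1, 15, 15]

arr[0]=20 > 15: no swap
arr[1]=8 <= 15: swap with position 0, array becomes [8, 20, 1, 15, 15]
arr[2]=1 <= 15: swap with position 1, array becomes [8, 1, 20, 15, 15]
arr[3]=15 <= 15: swap with position 2, array becomes [8, 1, 15, 20, 15]

Place pivot at position 3: [8, 1, 15, 15, 20]
Pivot position: 3

After partitioning with pivot 15, the array becomes [8, 1, 15, 15, 20]. The pivot is placed at index 3. All elements to the left of the pivot are <= 15, and all elements to the right are > 15.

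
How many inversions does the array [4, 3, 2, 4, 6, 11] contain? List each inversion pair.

Finding inversions in [4, 3, 2, 4, 6, 11]:

(0, 1): arr[0]=4 > arr[1]=3
(0, 2): arr[0]=4 > arr[2]=2
(1, 2): arr[1]=3 > arr[2]=2

Total inversions: 3

The array has 3 inversion(s): (0,1), (0,2), (1,2). Each pair (i,j) satisfies i < j and arr[i] > arr[j].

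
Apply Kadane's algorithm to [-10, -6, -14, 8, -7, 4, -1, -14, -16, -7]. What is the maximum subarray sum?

Using Kadane's algorithm on [-10, -6, -14, 8, -7, 4, -1, -14, -16, -7]:

Scanning through the array:
Position 1 (value -6): max_ending_here = -6, max_so_far = -6
Position 2 (value -14): max_ending_here = -14, max_so_far = -6
Position 3 (value 8): max_ending_here = 8, max_so_far = 8
Position 4 (value -7): max_ending_here = 1, max_so_far = 8
Position 5 (value 4): max_ending_here = 5, max_so_far = 8
Position 6 (value -1): max_ending_here = 4, max_so_far = 8
Position 7 (value -14): max_ending_here = -10, max_so_far = 8
Position 8 (value -16): max_ending_here = -16, max_so_far = 8
Position 9 (value -7): max_ending_here = -7, max_so_far = 8

Maximum subarray: [8]
Maximum sum: 8

The maximum subarray is [8] with sum 8. This subarray runs from index 3 to index 3.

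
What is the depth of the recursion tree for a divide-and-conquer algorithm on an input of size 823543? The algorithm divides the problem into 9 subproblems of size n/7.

For divide and conquer with division factor 7:

Problem sizes at each level:
Level 0: 823543
Level 1: 117649
Level 2: 16807
Level 3: 2401
Level 4: 343
Level 5: 49
Level 6: 7
Level 7: 1

The root is level 0 and the size-1 base case is level 7 (the tree spans levels 0 through 7, i.e. 8 levels counting the root), so the depth is the number of divisions: log_7(823543) = 7

The recursion tree depth is log_7(823543) = 7. At each level, the problem size is divided by 7, so it takes 7 divisions to reduce to a base case of size 1. The algorithm makes 9 recursive calls at each level.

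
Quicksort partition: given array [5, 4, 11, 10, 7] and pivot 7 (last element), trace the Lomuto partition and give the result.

Lomuto partition with pivot = 7:

Initial array: [5, 4, 11, 10, 7]

arr[0]=5 <= 7: swap with position 0, array becomes [5, 4, 11, 10, 7]
arr[1]=4 <= 7: swap with position 1, array becomes [5, 4, 11, 10, 7]
arr[2]=11 > 7: no swap
arr[3]=10 > 7: no swap

Place pivot at position 2: [5, 4, 7, 10, 11]
Pivot position: 2

After partitioning with pivot 7, the array becomes [5, 4, 7, 10, 11]. The pivot is placed at index 2. All elements to the left of the pivot are <= 7, and all elements to the right are > 7.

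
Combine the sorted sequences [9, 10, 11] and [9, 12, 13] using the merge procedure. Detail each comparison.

Merging process:

Compare 9 vs 9: take 9 from left. Merged: [9]
Compare 10 vs 9: take 9 from right. Merged: [9, 9]
Compare 10 vs 12: take 10 from left. Merged: [9, 9, 10]
Compare 11 vs 12: take 11 from left. Merged: [9, 9, 10, 11]
Append remaining from right: [12, 13]. Merged: [9, 9, 10, 11, 12, 13]

Final merged array: [9, 9, 10, 11, 12, 13]
Total comparisons: 4

The merged array is [9, 9, 10, 11, 12, 13], requiring 4 comparisons. The merge step runs in O(n) time where n is the total number of elements.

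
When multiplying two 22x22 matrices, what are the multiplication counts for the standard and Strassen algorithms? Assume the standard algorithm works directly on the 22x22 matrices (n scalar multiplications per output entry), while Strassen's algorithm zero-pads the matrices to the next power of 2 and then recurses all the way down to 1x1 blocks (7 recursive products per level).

Matrix multiplication for 22x22 matrices:

Strassen's algorithm requires power-of-2 dimensions. Pad 22x22 to 32x32 (next power of 2).

Standard algorithm: 22^3 = 10648 multiplications
Strassen's algorithm: 7^(log2(32)) = 7^5 = 16807 multiplications
Difference: 10648 - 16807 = -6159 (Strassen uses MORE here due to padding overhead — for small or just-over-power-of-2 n, padding can outweigh the per-level savings)

Standard: 10648 multiplications (22^3). Strassen: 16807 multiplications (7^5, after padding to 32x32). Strassen reduces 8 recursive multiplications to 7 at each level.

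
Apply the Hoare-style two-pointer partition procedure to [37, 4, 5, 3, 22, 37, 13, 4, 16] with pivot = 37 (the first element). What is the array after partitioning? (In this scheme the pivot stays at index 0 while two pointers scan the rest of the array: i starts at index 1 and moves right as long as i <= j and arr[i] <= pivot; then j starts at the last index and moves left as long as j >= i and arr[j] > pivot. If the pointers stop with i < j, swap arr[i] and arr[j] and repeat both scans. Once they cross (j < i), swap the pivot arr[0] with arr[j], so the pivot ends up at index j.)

Hoare-style two-pointer partition with pivot = 37:

Initial array: [37, 4, 5, 3, 22, 37, 13, 4, 16]

Pointers start at i = 1, j = 8.
i ends at 9, j ends at 8: the pointers have crossed (j < i), so scanning stops.

Swap pivot arr[0] with arr[8] to place pivot at position 8: [16, 4, 5, 3, 22, 37, 13, 4, 37]
Pivot position: 8

After partitioning with pivot 37, the array becomes [16, 4, 5, 3, 22, 37, 13, 4, 37]. The pivot is placed at index 8. All elements to the left of the pivot are <= 37, and all elements to the right are > 37.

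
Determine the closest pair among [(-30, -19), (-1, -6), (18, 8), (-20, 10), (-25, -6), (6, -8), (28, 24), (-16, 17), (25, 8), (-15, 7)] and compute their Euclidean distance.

Computing all pairwise distances among 10 points:

d((-30, -19), (-1, -6)) = 31.7805
d((-30, -19), (18, 8)) = 55.0727
d((-30, -19), (-20, 10)) = 30.6757
d((-30, -19), (-25, -6)) = 13.9284
d((-30, -19), (6, -8)) = 37.6431
d((-30, -19), (28, 24)) = 72.2011
d((-30, -19), (-16, 17)) = 38.6264
d((-30, -19), (25, 8)) = 61.2699
d((-30, -19), (-15, 7)) = 30.0167
d((-1, -6), (18, 8)) = 23.6008
d((-1, -6), (-20, 10)) = 24.8395
d((-1, -6), (-25, -6)) = 24.0
d((-1, -6), (6, -8)) = 7.2801
d((-1, -6), (28, 24)) = 41.7253
d((-1, -6), (-16, 17)) = 27.4591
d((-1, -6), (25, 8)) = 29.5296
d((-1, -6), (-15, 7)) = 19.105
d((18, 8), (-20, 10)) = 38.0526
d((18, 8), (-25, -6)) = 45.2217
d((18, 8), (6, -8)) = 20.0
d((18, 8), (28, 24)) = 18.868
d((18, 8), (-16, 17)) = 35.171
d((18, 8), (25, 8)) = 7.0
d((18, 8), (-15, 7)) = 33.0151
d((-20, 10), (-25, -6)) = 16.7631
d((-20, 10), (6, -8)) = 31.6228
d((-20, 10), (28, 24)) = 50.0
d((-20, 10), (-16, 17)) = 8.0623
d((-20, 10), (25, 8)) = 45.0444
d((-20, 10), (-15, 7)) = 5.831 <-- minimum
d((-25, -6), (6, -8)) = 31.0644
d((-25, -6), (28, 24)) = 60.9016
d((-25, -6), (-16, 17)) = 24.6982
d((-25, -6), (25, 8)) = 51.923
d((-25, -6), (-15, 7)) = 16.4012
d((6, -8), (28, 24)) = 38.833
d((6, -8), (-16, 17)) = 33.3017
d((6, -8), (25, 8)) = 24.8395
d((6, -8), (-15, 7)) = 25.807
d((28, 24), (-16, 17)) = 44.5533
d((28, 24), (25, 8)) = 16.2788
d((28, 24), (-15, 7)) = 46.2385
d((-16, 17), (25, 8)) = 41.9762
d((-16, 17), (-15, 7)) = 10.0499
d((25, 8), (-15, 7)) = 40.0125

Closest pair: (-20, 10) and (-15, 7) with distance 5.831

The closest pair is (-20, 10) and (-15, 7) with Euclidean distance 5.831. For 10 points, brute-force pairwise comparison is shown above. For large n, the divide-and-conquer algorithm (sort by x, recurse on halves, check the dividing strip) achieves O(n log n).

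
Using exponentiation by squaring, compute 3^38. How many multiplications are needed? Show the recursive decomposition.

Computing 3^38 by squaring (build up from 3^1; each line after the first costs one multiplication):

3^1 = 3
3^2 = (3^1)^2 = 3^2 = 9
3^4 = (3^2)^2 = 9^2 = 81
3^8 = (3^4)^2 = 81^2 = 6561
3^9 = 3 * 3^8 = 3 * 6561 = 19683
3^18 = (3^9)^2 = 19683^2 = 387420489
3^19 = 3 * 3^18 = 3 * 387420489 = 1162261467
3^38 = (3^19)^2 = 1162261467^2 = 1350851717672992089

Result: 1350851717672992089
Multiplications needed: 7 (7 lines after 3^1)

3^38 = 1350851717672992089. Using exponentiation by squaring, this requires 7 multiplications. The key idea: if the exponent is even, square the half-power; if odd, multiply by the base once.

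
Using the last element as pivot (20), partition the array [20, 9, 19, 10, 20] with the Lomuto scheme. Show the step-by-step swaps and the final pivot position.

Lomuto partition with pivot = 20:

Initial array: [20, 9, 19, 10, 20]

arr[0]=20 <= 20: swap with position 0, array becomes [20, 9, 19, 10, 20]
arr[1]=9 <= 20: swap with position 1, array becomes [20, 9, 19, 10, 20]
arr[2]=19 <= 20: swap with position 2, array becomes [20, 9, 19, 10, 20]
arr[3]=10 <= 20: swap with position 3, array becomes [20, 9, 19, 10, 20]

Place pivot at position 4: [20, 9, 19, 10, 20]
Pivot position: 4

After partitioning with pivot 20, the array becomes [20, 9, 19, 10, 20]. The pivot is placed at index 4. All elements to the left of the pivot are <= 20, and all elements to the right are > 20.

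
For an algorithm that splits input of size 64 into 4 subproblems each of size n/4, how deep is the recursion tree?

For divide and conquer with division factor 4:

Problem sizes at each level:
Level 0: 64
Level 1: 16
Level 2: 4
Level 3: 1

The root is level 0 and the size-1 base case is level 3 (the tree spans levels 0 through 3, i.e. 4 levels counting the root), so the depth is the number of divisions: log_4(64) = 3

The recursion tree depth is log_4(64) = 3. At each level, the problem size is divided by 4, so it takes 3 divisions to reduce to a base case of size 1. The algorithm makes 4 recursive calls at each level.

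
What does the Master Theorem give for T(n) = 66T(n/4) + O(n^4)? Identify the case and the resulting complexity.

Master Theorem for T(n) = 66T(n/4) + O(n^4):

a = 66, b = 4, c = 4
log_b(a) = log_4(66) = 3.0222

Case 3: c = 4 > log_4(66) = 3.0222
T(n) = O(n^4) = O(n^4)

For T(n) = 66T(n/4) + O(n^4): log_4(66) = 3.0222. This is Case 3 of the Master Theorem (c > log_b(a), work dominated by root), giving O(n^4).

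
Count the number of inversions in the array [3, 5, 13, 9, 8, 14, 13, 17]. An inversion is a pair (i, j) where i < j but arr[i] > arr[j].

Finding inversions in [3, 5, 13, 9, 8, 14, 13, 17]:

(2, 3): arr[2]=13 > arr[3]=9
(2, 4): arr[2]=13 > arr[4]=8
(3, 4): arr[3]=9 > arr[4]=8
(5, 6): arr[5]=14 > arr[6]=13

Total inversions: 4

The array has 4 inversion(s): (2,3), (2,4), (3,4), (5,6). Each pair (i,j) satisfies i < j and arr[i] > arr[j].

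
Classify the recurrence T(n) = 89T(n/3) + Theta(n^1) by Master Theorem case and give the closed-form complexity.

Master Theorem for T(n) = 89T(n/3) + O(n^1):

a = 89, b = 3, c = 1
log_b(a) = log_3(89) = 4.0857

Case 1: c = 1 < log_3(89) = 4.0857
T(n) = O(n^(log_3 89))

For T(n) = 89T(n/3) + O(n^1): log_3(89) = 4.0857. This is Case 1 of the Master Theorem (c < log_b(a), work dominated by leaves), giving O(n^(log_3 89)).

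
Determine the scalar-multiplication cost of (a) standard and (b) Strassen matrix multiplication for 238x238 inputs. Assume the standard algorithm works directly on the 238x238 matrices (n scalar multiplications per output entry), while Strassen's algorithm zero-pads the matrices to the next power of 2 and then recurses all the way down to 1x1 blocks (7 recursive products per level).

Matrix multiplication for 238x238 matrices:

Strassen's algorithm requires power-of-2 dimensions. Pad 238x238 to 256x256 (next power of 2).

Standard algorithm: 238^3 = 13481272 multiplications
Strassen's algorithm: 7^(log2(256)) = 7^8 = 5764801 multiplications
Savings: 13481272 - 5764801 = 7716471 multiplications

Standard: 13481272 multiplications (238^3). Strassen: 5764801 multiplications (7^8, after padding to 256x256). Strassen reduces 8 recursive multiplications to 7 at each level.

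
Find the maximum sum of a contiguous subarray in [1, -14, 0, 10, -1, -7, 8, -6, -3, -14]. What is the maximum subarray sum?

Using Kadane's algorithm on [1, -14, 0, 10, -1, -7, 8, -6, -3, -14]:

Scanning through the array:
Position 1 (value -14): max_ending_here = -13, max_so_far = 1
Position 2 (value 0): max_ending_here = 0, max_so_far = 1
Position 3 (value 10): max_ending_here = 10, max_so_far = 10
Position 4 (value -1): max_ending_here = 9, max_so_far = 10
Position 5 (value -7): max_ending_here = 2, max_so_far = 10
Position 6 (value 8): max_ending_here = 10, max_so_far = 10
Position 7 (value -6): max_ending_here = 4, max_so_far = 10
Position 8 (value -3): max_ending_here = 1, max_so_far = 10
Position 9 (value -14): max_ending_here = -13, max_so_far = 10

Maximum subarray: [0, 10]
Maximum sum: 10

The maximum subarray is [0, 10] with sum 10. This subarray runs from index 2 to index 3.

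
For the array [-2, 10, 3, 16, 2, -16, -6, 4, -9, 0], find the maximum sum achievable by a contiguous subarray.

Using Kadane's algorithm on [-2, 10, 3, 16, 2, -16, -6, 4, -9, 0]:

Scanning through the array:
Position 1 (value 10): max_ending_here = 10, max_so_far = 10
Position 2 (value 3): max_ending_here = 13, max_so_far = 13
Position 3 (value 16): max_ending_here = 29, max_so_far = 29
Position 4 (value 2): max_ending_here = 31, max_so_far = 31
Position 5 (value -16): max_ending_here = 15, max_so_far = 31
Position 6 (value -6): max_ending_here = 9, max_so_far = 31
Position 7 (value 4): max_ending_here = 13, max_so_far = 31
Position 8 (value -9): max_ending_here = 4, max_so_far = 31
Position 9 (value 0): max_ending_here = 4, max_so_far = 31

Maximum subarray: [10, 3, 16, 2]
Maximum sum: 31

The maximum subarray is [10, 3, 16, 2] with sum 31. This subarray runs from index 1 to index 4.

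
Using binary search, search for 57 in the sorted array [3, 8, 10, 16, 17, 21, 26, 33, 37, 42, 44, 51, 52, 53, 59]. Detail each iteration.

Binary search for 57 in [3, 8, 10, 16, 17, 21, 26, 33, 37, 42, 44, 51, 52, 53, 59]:

lo=0, hi=14, mid=7, arr[mid]=33 -> 33 < 57, search right half
lo=8, hi=14, mid=11, arr[mid]=51 -> 51 < 57, search right half
lo=12, hi=14, mid=13, arr[mid]=53 -> 53 < 57, search right half
lo=14, hi=14, mid=14, arr[mid]=59 -> 59 > 57, search left half
lo=14 > hi=13, target 57 not found

Binary search determines that 57 is not in the array after 4 comparisons. The search space was exhausted without finding the target.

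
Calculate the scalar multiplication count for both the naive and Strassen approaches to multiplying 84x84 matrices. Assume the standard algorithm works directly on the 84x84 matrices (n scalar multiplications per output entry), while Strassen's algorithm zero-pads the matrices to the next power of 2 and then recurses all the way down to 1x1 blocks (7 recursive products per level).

Matrix multiplication for 84x84 matrices:

Strassen's algorithm requires power-of-2 dimensions. Pad 84x84 to 128x128 (next power of 2).

Standard algorithm: 84^3 = 592704 multiplications
Strassen's algorithm: 7^(log2(128)) = 7^7 = 823543 multiplications
Difference: 592704 - 823543 = -230839 (Strassen uses MORE here due to padding overhead — for small or just-over-power-of-2 n, padding can outweigh the per-level savings)

Standard: 592704 multiplications (84^3). Strassen: 823543 multiplications (7^7, after padding to 128x128). Strassen reduces 8 recursive multiplications to 7 at each level.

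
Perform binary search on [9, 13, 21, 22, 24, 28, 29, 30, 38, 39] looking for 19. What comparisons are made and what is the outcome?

Binary search for 19 in [9, 13, 21, 22, 24, 28, 29, 30, 38, 39]:

lo=0, hi=9, mid=4, arr[mid]=24 -> 24 > 19, search left half
lo=0, hi=3, mid=1, arr[mid]=13 -> 13 < 19, search right half
lo=2, hi=3, mid=2, arr[mid]=21 -> 21 > 19, search left half
lo=2 > hi=1, target 19 not found

Binary search determines that 19 is not in the array after 3 comparisons. The search space was exhausted without finding the target.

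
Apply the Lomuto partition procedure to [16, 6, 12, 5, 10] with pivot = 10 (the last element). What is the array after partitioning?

Lomuto partition with pivot = 10:

Initial array: [16, 6, 12, 5, 10]

arr[0]=16 > 10: no swap
arr[1]=6 <= 10: swap with position 0, array becomes [6, 16, 12, 5, 10]
arr[2]=12 > 10: no swap
arr[3]=5 <= 10: swap with position 1, array becomes [6, 5, 12, 16, 10]

Place pivot at position 2: [6, 5, 10, 16, 12]
Pivot position: 2

After partitioning with pivot 10, the array becomes [6, 5, 10, 16, 12]. The pivot is placed at index 2. All elements to the left of the pivot are <= 10, and all elements to the right are > 10.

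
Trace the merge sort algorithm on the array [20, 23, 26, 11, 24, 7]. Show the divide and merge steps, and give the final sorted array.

Merge sort trace:

Split: [20, 23, 26, 11, 24, 7] -> [20, 23, 26] and [11, 24, 7]
  Split: [20, 23, 26] -> [20] and [23, 26]
    Split: [23, 26] -> [23] and [26]
    Merge: [23] + [26] -> [23, 26]
  Merge: [20] + [23, 26] -> [20, 23, 26]
  Split: [11, 24, 7] -> [11] and [24, 7]
    Split: [24, 7] -> [24] and [7]
    Merge: [24] + [7] -> [7, 24]
  Merge: [11] + [7, 24] -> [7, 11, 24]
Merge: [20, 23, 26] + [7, 11, 24] -> [7, 11, 20, 23, 24, 26]

Final sorted array: [7, 11, 20, 23, 24, 26]

The merge sort proceeds by recursively splitting the array and merging sorted halves.
After all merges, the sorted array is [7, 11, 20, 23, 24, 26].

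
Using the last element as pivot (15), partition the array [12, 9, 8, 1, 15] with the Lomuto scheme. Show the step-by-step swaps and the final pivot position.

Lomuto partition with pivot = 15:

Initial array: [12, 9, 8, 1, 15]

arr[0]=12 <= 15: swap with position 0, array becomes [12, 9, 8, 1, 15]
arr[1]=9 <= 15: swap with position 1, array becomes [12, 9, 8, 1, 15]
arr[2]=8 <= 15: swap with position 2, array becomes [12, 9, 8, 1, 15]
arr[3]=1 <= 15: swap with position 3, array becomes [12, 9, 8, 1, 15]

Place pivot at position 4: [12, 9, 8, 1, 15]
Pivot position: 4

After partitioning with pivot 15, the array becomes [12, 9, 8, 1, 15]. The pivot is placed at index 4. All elements to the left of the pivot are <= 15, and all elements to the right are > 15.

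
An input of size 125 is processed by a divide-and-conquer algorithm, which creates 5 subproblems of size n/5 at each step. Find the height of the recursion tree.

For divide and conquer with division factor 5:

Problem sizes at each level:
Level 0: 125
Level 1: 25
Level 2: 5
Level 3: 1

The root is level 0 and the size-1 base case is level 3 (the tree spans levels 0 through 3, i.e. 4 levels counting the root), so the depth is the number of divisions: log_5(125) = 3

The recursion tree depth is log_5(125) = 3. At each level, the problem size is divided by 5, so it takes 3 divisions to reduce to a base case of size 1. The algorithm makes 5 recursive calls at each level.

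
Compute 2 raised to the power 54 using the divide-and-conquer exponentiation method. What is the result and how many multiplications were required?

Computing 2^54 by squaring (build up from 2^1; each line after the first costs one multiplication):

2^1 = 2
2^2 = (2^1)^2 = 2^2 = 4
2^3 = 2 * 2^2 = 2 * 4 = 8
2^6 = (2^3)^2 = 8^2 = 64
2^12 = (2^6)^2 = 64^2 = 4096
2^13 = 2 * 2^12 = 2 * 4096 = 8192
2^26 = (2^13)^2 = 8192^2 = 67108864
2^27 = 2 * 2^26 = 2 * 67108864 = 134217728
2^54 = (2^27)^2 = 134217728^2 = 18014398509481984

Result: 18014398509481984
Multiplications needed: 8 (8 lines after 2^1)

2^54 = 18014398509481984. Using exponentiation by squaring, this requires 8 multiplications. The key idea: if the exponent is even, square the half-power; if odd, multiply by the base once.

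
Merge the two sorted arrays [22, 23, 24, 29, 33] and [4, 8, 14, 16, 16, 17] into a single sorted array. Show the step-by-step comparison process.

Merging process:

Compare 22 vs 4: take 4 from right. Merged: [4]
Compare 22 vs 8: take 8 from right. Merged: [4, 8]
Compare 22 vs 14: take 14 from right. Merged: [4, 8, 14]
Compare 22 vs 16: take 16 from right. Merged: [4, 8, 14, 16]
Compare 22 vs 16: take 16 from right. Merged: [4, 8, 14, 16, 16]
Compare 22 vs 17: take 17 from right. Merged: [4, 8, 14, 16, 16, 17]
Append remaining from left: [22, 23, 24, 29, 33]. Merged: [4, 8, 14, 16, 16, 17, 22, 23, 24, 29, 33]

Final merged array: [4, 8, 14, 16, 16, 17, 22, 23, 24, 29, 33]
Total comparisons: 6

The merged array is [4, 8, 14, 16, 16, 17, 22, 23, 24, 29, 33], requiring 6 comparisons. The merge step runs in O(n) time where n is the total number of elements.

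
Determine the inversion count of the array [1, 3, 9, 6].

Finding inversions in [1, 3, 9, 6]:

(2, 3): arr[2]=9 > arr[3]=6

Total inversions: 1

The array has 1 inversion(s): (2,3). Each pair (i,j) satisfies i < j and arr[i] > arr[j].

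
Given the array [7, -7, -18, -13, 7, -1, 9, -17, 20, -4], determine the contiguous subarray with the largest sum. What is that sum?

Using Kadane's algorithm on [7, -7, -18, -13, 7, -1, 9, -17, 20, -4]:

Scanning through the array:
Position 1 (value -7): max_ending_here = 0, max_so_far = 7
Position 2 (value -18): max_ending_here = -18, max_so_far = 7
Position 3 (value -13): max_ending_here = -13, max_so_far = 7
Position 4 (value 7): max_ending_here = 7, max_so_far = 7
Position 5 (value -1): max_ending_here = 6, max_so_far = 7
Position 6 (value 9): max_ending_here = 15, max_so_far = 15
Position 7 (value -17): max_ending_here = -2, max_so_far = 15
Position 8 (value 20): max_ending_here = 20, max_so_far = 20
Position 9 (value -4): max_ending_here = 16, max_so_far = 20

Maximum subarray: [20]
Maximum sum: 20

The maximum subarray is [20] with sum 20. This subarray runs from index 8 to index 8.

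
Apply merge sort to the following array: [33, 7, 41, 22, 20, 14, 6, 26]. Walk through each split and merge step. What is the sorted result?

Merge sort trace:

Split: [33, 7, 41, 22, 20, 14, 6, 26] -> [33, 7, 41, 22] and [20, 14, 6, 26]
  Split: [33, 7, 41, 22] -> [33, 7] and [41, 22]
    Split: [33, 7] -> [33] and [7]
    Merge: [33] + [7] -> [7, 33]
    Split: [41, 22] -> [41] and [22]
    Merge: [41] + [22] -> [22, 41]
  Merge: [7, 33] + [22, 41] -> [7, 22, 33, 41]
  Split: [20, 14, 6, 26] -> [20, 14] and [6, 26]
    Split: [20, 14] -> [20] and [14]
    Merge: [20] + [14] -> [14, 20]
    Split: [6, 26] -> [6] and [26]
    Merge: [6] + [26] -> [6, 26]
  Merge: [14, 20] + [6, 26] -> [6, 14, 20, 26]
Merge: [7, 22, 33, 41] + [6, 14, 20, 26] -> [6, 7, 14, 20, 22, 26, 33, 41]

Final sorted array: [6, 7, 14, 20, 22, 26, 33, 41]

The merge sort proceeds by recursively splitting the array and merging sorted halves.
After all merges, the sorted array is [6, 7, 14, 20, 22, 26, 33, 41].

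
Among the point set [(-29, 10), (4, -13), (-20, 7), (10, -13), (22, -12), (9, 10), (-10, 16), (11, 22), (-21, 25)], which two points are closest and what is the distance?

Computing all pairwise distances among 9 points:

d((-29, 10), (4, -13)) = 40.2244
d((-29, 10), (-20, 7)) = 9.4868
d((-29, 10), (10, -13)) = 45.2769
d((-29, 10), (22, -12)) = 55.5428
d((-29, 10), (9, 10)) = 38.0
d((-29, 10), (-10, 16)) = 19.9249
d((-29, 10), (11, 22)) = 41.7612
d((-29, 10), (-21, 25)) = 17.0
d((4, -13), (-20, 7)) = 31.241
d((4, -13), (10, -13)) = 6.0 <-- minimum
d((4, -13), (22, -12)) = 18.0278
d((4, -13), (9, 10)) = 23.5372
d((4, -13), (-10, 16)) = 32.2025
d((4, -13), (11, 22)) = 35.6931
d((4, -13), (-21, 25)) = 45.4863
d((-20, 7), (10, -13)) = 36.0555
d((-20, 7), (22, -12)) = 46.0977
d((-20, 7), (9, 10)) = 29.1548
d((-20, 7), (-10, 16)) = 13.4536
d((-20, 7), (11, 22)) = 34.4384
d((-20, 7), (-21, 25)) = 18.0278
d((10, -13), (22, -12)) = 12.0416
d((10, -13), (9, 10)) = 23.0217
d((10, -13), (-10, 16)) = 35.2278
d((10, -13), (11, 22)) = 35.0143
d((10, -13), (-21, 25)) = 49.0408
d((22, -12), (9, 10)) = 25.5539
d((22, -12), (-10, 16)) = 42.5206
d((22, -12), (11, 22)) = 35.7351
d((22, -12), (-21, 25)) = 56.7274
d((9, 10), (-10, 16)) = 19.9249
d((9, 10), (11, 22)) = 12.1655
d((9, 10), (-21, 25)) = 33.541
d((-10, 16), (11, 22)) = 21.8403
d((-10, 16), (-21, 25)) = 14.2127
d((11, 22), (-21, 25)) = 32.1403

Closest pair: (4, -13) and (10, -13) with distance 6.0

The closest pair is (4, -13) and (10, -13) with Euclidean distance 6.0. For 9 points, brute-force pairwise comparison is shown above. For large n, the divide-and-conquer algorithm (sort by x, recurse on halves, check the dividing strip) achieves O(n log n).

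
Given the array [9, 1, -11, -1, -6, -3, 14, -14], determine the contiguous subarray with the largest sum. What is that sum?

Using Kadane's algorithm on [9, 1, -11, -1, -6, -3, 14, -14]:

Scanning through the array:
Position 1 (value 1): max_ending_here = 10, max_so_far = 10
Position 2 (value -11): max_ending_here = -1, max_so_far = 10
Position 3 (value -1): max_ending_here = -1, max_so_far = 10
Position 4 (value -6): max_ending_here = -6, max_so_far = 10
Position 5 (value -3): max_ending_here = -3, max_so_far = 10
Position 6 (value 14): max_ending_here = 14, max_so_far = 14
Position 7 (value -14): max_ending_here = 0, max_so_far = 14

Maximum subarray: [14]
Maximum sum: 14

The maximum subarray is [14] with sum 14. This subarray runs from index 6 to index 6.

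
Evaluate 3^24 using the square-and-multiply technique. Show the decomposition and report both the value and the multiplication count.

Computing 3^24 by squaring (build up from 3^1; each line after the first costs one multiplication):

3^1 = 3
3^2 = (3^1)^2 = 3^2 = 9
3^3 = 3 * 3^2 = 3 * 9 = 27
3^6 = (3^3)^2 = 27^2 = 729
3^12 = (3^6)^2 = 729^2 = 531441
3^24 = (3^12)^2 = 531441^2 = 282429536481

Result: 282429536481
Multiplications needed: 5 (5 lines after 3^1)

3^24 = 282429536481. Using exponentiation by squaring, this requires 5 multiplications. The key idea: if the exponent is even, square the half-power; if odd, multiply by the base once.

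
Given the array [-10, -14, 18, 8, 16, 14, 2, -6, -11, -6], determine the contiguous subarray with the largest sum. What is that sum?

Using Kadane's algorithm on [-10, -14, 18, 8, 16, 14, 2, -6, -11, -6]:

Scanning through the array:
Position 1 (value -14): max_ending_here = -14, max_so_far = -10
Position 2 (value 18): max_ending_here = 18, max_so_far = 18
Position 3 (value 8): max_ending_here = 26, max_so_far = 26
Position 4 (value 16): max_ending_here = 42, max_so_far = 42
Position 5 (value 14): max_ending_here = 56, max_so_far = 56
Position 6 (value 2): max_ending_here = 58, max_so_far = 58
Position 7 (value -6): max_ending_here = 52, max_so_far = 58
Position 8 (value -11): max_ending_here = 41, max_so_far = 58
Position 9 (value -6): max_ending_here = 35, max_so_far = 58

Maximum subarray: [18, 8, 16, 14, 2]
Maximum sum: 58

The maximum subarray is [18, 8, 16, 14, 2] with sum 58. This subarray runs from index 2 to index 6.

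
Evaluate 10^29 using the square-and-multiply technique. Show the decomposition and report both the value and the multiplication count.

Computing 10^29 by squaring (build up from 10^1; each line after the first costs one multiplication):

10^1 = 10
10^2 = (10^1)^2 = 10^2 = 100
10^3 = 10 * 10^2 = 10 * 100 = 1000
10^6 = (10^3)^2 = 1000^2 = 1000000
10^7 = 10 * 10^6 = 10 * 1000000 = 10000000
10^14 = (10^7)^2 = 10000000^2 = 100000000000000
10^28 = (10^14)^2 = 100000000000000^2 = 10000000000000000000000000000
10^29 = 10 * 10^28 = 10 * 10000000000000000000000000000 = 100000000000000000000000000000

Result: 100000000000000000000000000000
Multiplications needed: 7 (7 lines after 10^1)

10^29 = 100000000000000000000000000000. Using exponentiation by squaring, this requires 7 multiplications. The key idea: if the exponent is even, square the half-power; if odd, multiply by the base once.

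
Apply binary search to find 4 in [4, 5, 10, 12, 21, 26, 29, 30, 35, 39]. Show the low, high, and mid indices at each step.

Binary search for 4 in [4, 5, 10, 12, 21, 26, 29, 30, 35, 39]:

lo=0, hi=9, mid=4, arr[mid]=21 -> 21 > 4, search left half
lo=0, hi=3, mid=1, arr[mid]=5 -> 5 > 4, search left half
lo=0, hi=0, mid=0, arr[mid]=4 -> Found target at index 0!

Binary search finds 4 at index 0 after 3 comparisons. The search repeatedly halves the search space by comparing with the middle element.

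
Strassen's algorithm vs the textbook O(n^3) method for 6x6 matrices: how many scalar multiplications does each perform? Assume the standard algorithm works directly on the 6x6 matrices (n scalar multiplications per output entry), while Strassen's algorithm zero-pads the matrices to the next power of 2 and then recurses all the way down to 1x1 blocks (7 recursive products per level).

Matrix multiplication for 6x6 matrices:

Strassen's algorithm requires power-of-2 dimensions. Pad 6x6 to 8x8 (next power of 2).

Standard algorithm: 6^3 = 216 multiplications
Strassen's algorithm: 7^(log2(8)) = 7^3 = 343 multiplications
Difference: 216 - 343 = -127 (Strassen uses MORE here due to padding overhead — for small or just-over-power-of-2 n, padding can outweigh the per-level savings)

Standard: 216 multiplications (6^3). Strassen: 343 multiplications (7^3, after padding to 8x8). Strassen reduces 8 recursive multiplications to 7 at each level.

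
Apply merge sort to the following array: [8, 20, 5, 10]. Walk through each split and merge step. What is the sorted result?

Merge sort trace:

Split: [8, 20, 5, 10] -> [8, 20] and [5, 10]
  Split: [8, 20] -> [8] and [20]
  Merge: [8] + [20] -> [8, 20]
  Split: [5, 10] -> [5] and [10]
  Merge: [5] + [10] -> [5, 10]
Merge: [8, 20] + [5, 10] -> [5, 8, 10, 20]

Final sorted array: [5, 8, 10, 20]

The merge sort proceeds by recursively splitting the array and merging sorted halves.
After all merges, the sorted array is [5, 8, 10, 20].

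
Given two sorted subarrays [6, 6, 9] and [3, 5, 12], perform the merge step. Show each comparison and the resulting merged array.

Merging process:

Compare 6 vs 3: take 3 from right. Merged: [3]
Compare 6 vs 5: take 5 from right. Merged: [3, 5]
Compare 6 vs 12: take 6 from left. Merged: [3, 5, 6]
Compare 6 vs 12: take 6 from left. Merged: [3, 5, 6, 6]
Compare 9 vs 12: take 9 from left. Merged: [3, 5, 6, 6, 9]
Append remaining from right: [12]. Merged: [3, 5, 6, 6, 9, 12]

Final merged array: [3, 5, 6, 6, 9, 12]
Total comparisons: 5

The merged array is [3, 5, 6, 6, 9, 12], requiring 5 comparisons. The merge step runs in O(n) time where n is the total number of elements.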